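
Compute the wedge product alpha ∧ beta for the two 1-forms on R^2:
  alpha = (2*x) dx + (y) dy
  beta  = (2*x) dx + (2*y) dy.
alpha ∧ beta = (2*x*y) dx ∧ dy

Distribute the wedge, using dx_i ∧ dx_j = -dx_j ∧ dx_i and dx_i ∧ dx_i = 0. For each pair (i, j) with i < j, the coefficient of dx_i ∧ dx_j in alpha ∧ beta is (alpha_i * beta_j - alpha_j * beta_i). Collecting: alpha ∧ beta = (2*x*y) dx ∧ dy.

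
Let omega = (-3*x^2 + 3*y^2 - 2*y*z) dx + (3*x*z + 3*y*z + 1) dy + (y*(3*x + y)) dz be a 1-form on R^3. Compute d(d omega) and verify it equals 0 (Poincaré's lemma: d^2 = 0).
d(d omega) = 0

Step 1: d omega = sum_{i<j} (∂f_j/∂x_i - ∂f_i/∂x_j) dx_i ∧ dx_j:
  coeff of dx ∧ dy: -6*y + 5*z
  coeff of dx ∧ dz: 5*y
  coeff of dy ∧ dz: -y
Step 2: Apply d again to each 2-form coefficient. The only possible 3-form in R^3 is dx ∧ dy ∧ dz, with coefficient
  ∂(coeff of dy∧dz)/∂x - ∂(coeff of dx∧dz)/∂y + ∂(coeff of dx∧dy)/∂z
  = ∂/∂x (-y) - ∂/∂y (5*y) + ∂/∂z (-6*y + 5*z).
Each of these terms simplifies to sums of mixed partials that cancel in pairs. The result is 0 (by equality of mixed partials for smooth functions — Schwarz / Clairaut).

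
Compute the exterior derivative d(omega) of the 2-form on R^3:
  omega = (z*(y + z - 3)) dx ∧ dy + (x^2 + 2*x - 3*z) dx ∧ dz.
d(omega) = (y + 2*z - 3) dx ∧ dy ∧ dz

For a 2-form omega = sum_{i<j} g_{ij} dx_i ∧ dx_j, the exterior derivative is
  d(omega) = sum_{i<j} d(g_{ij}) ∧ dx_i ∧ dx_j = sum_{i<j, k} (∂g_{ij}/∂x_k) dx_k ∧ dx_i ∧ dx_j.
Expand each term, using dx_k ∧ dx_i ∧ dx_j = sgn(permutation) dx_{(a)} ∧ dx_{(b)} ∧ dx_{(c)} with (a < b < c) sorted:
  d(z*(y + z - 3)) includes (∂/∂z)(z*(y + z - 3)) dz = (y + 2*z - 3) dz, which multiplied by dx ∧ dy gives (y + 2*z - 3) dx ∧ dy ∧ dz
Collecting like 3-forms: d(omega) = (y + 2*z - 3) dx ∧ dy ∧ dz.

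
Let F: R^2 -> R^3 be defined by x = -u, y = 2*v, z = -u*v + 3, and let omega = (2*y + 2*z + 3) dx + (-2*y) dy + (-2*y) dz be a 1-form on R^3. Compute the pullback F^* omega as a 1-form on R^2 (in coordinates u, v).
F^* omega = (2*u*v + 4*v^2 - 4*v - 9) du + (4*v*(u - 2)) dv

Using F^*(f dg) = (f ∘ F) d(g ∘ F), substitute each coordinate x_i by F_i(u, v) in f_i, and replace dx_i by d F_i = (∂F_i/∂u) du + (∂F_i/∂v) dv.
  For the x component: f_1(F) = -2*u*v + 4*v + 9; d F_1 = (-1) du + (0) dv
  For the y component: f_2(F) = -4*v; d F_2 = (0) du + (2) dv
  For the z component: f_3(F) = -4*v; d F_3 = (-v) du + (-u) dv
Combining and collecting du, dv coefficients:
  coeff of du: 2*u*v + 4*v^2 - 4*v - 9
  coeff of dv: 4*v*(u - 2)
F^* omega = (2*u*v + 4*v^2 - 4*v - 9) du + (4*v*(u - 2)) dv.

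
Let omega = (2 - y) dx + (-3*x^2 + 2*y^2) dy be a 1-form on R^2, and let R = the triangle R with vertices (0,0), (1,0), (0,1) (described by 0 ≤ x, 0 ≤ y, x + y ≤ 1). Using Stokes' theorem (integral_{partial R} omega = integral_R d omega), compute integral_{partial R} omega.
integral_(partial R) omega = -1/2

Stokes: integral_partial_R omega = integral_R d omega with d omega = (∂Q/∂x - ∂P/∂y) dx ∧ dy.
  ∂Q/∂x = -6*x
  ∂P/∂y = -1
  integrand = ∂Q/∂x - ∂P/∂y = 1 - 6*x.
Integrating over R: integral_0^1 integral_0^{1-x} (1 - 6*x) dy dx = -1/2.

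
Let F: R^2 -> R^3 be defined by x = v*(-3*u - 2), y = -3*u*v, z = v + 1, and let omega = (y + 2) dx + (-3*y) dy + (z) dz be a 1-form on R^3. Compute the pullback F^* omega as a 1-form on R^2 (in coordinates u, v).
F^* omega = (6*v*(-3*u*v - 1)) du + (-18*u^2*v + 6*u*v - 6*u + v - 3) dv

Using F^*(f dg) = (f ∘ F) d(g ∘ F), substitute each coordinate x_i by F_i(u, v) in f_i, and replace dx_i by d F_i = (∂F_i/∂u) du + (∂F_i/∂v) dv.
  For the x component: f_1(F) = -3*u*v + 2; d F_1 = (-3*v) du + (-3*u - 2) dv
  For the y component: f_2(F) = 9*u*v; d F_2 = (-3*v) du + (-3*u) dv
  For the z component: f_3(F) = v + 1; d F_3 = (0) du + (1) dv
Combining and collecting du, dv coefficients:
  coeff of du: 6*v*(-3*u*v - 1)
  coeff of dv: -18*u^2*v + 6*u*v - 6*u + v - 3
F^* omega = (6*v*(-3*u*v - 1)) du + (-18*u^2*v + 6*u*v - 6*u + v - 3) dv.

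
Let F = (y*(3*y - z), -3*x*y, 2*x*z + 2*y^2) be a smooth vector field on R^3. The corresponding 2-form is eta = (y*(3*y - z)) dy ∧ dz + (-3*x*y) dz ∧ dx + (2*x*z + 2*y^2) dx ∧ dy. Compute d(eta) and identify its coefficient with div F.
d(eta) = (-x) dx ∧ dy ∧ dz; div F = -x

For a 2-form in R^3 of the form above, applying d gives a 3-form with coefficient ∂P/∂x + ∂Q/∂y + ∂R/∂z:
  ∂P/∂x = 0
  ∂Q/∂y = -3*x
  ∂R/∂z = 2*x
Sum = -x, which is exactly div F.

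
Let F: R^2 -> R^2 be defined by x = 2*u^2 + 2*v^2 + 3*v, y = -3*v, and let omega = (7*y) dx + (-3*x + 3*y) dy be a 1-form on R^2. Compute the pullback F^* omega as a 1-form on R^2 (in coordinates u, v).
F^* omega = (-84*u*v) du + (18*u^2 - 66*v^2 - 9*v) dv

Using F^*(f dg) = (f ∘ F) d(g ∘ F), substitute each coordinate x_i by F_i(u, v) in f_i, and replace dx_i by d F_i = (∂F_i/∂u) du + (∂F_i/∂v) dv.
  For the x component: f_1(F) = -21*v; d F_1 = (4*u) du + (4*v + 3) dv
  For the y component: f_2(F) = -6*u^2 - 6*v^2 - 18*v; d F_2 = (0) du + (-3) dv
Combining and collecting du, dv coefficients:
  coeff of du: -84*u*v
  coeff of dv: 18*u^2 - 66*v^2 - 9*v
F^* omega = (-84*u*v) du + (18*u^2 - 66*v^2 - 9*v) dv.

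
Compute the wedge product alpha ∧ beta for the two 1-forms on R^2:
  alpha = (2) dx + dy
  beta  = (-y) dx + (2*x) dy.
alpha ∧ beta = (4*x + y) dx ∧ dy

Distribute the wedge, using dx_i ∧ dx_j = -dx_j ∧ dx_i and dx_i ∧ dx_i = 0. For each pair (i, j) with i < j, the coefficient of dx_i ∧ dx_j in alpha ∧ beta is (alpha_i * beta_j - alpha_j * beta_i). Collecting: alpha ∧ beta = (4*x + y) dx ∧ dy.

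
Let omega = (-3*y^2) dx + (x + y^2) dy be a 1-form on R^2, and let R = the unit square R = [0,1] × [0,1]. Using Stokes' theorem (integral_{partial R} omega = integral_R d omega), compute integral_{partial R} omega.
integral_(partial R) omega = 4

Stokes: integral_partial_R omega = integral_R d omega with d omega = (∂Q/∂x - ∂P/∂y) dx ∧ dy.
  ∂Q/∂x = 1
  ∂P/∂y = -6*y
  integrand = ∂Q/∂x - ∂P/∂y = 6*y + 1.
Integrating over R: integral_0^1 integral_0^1 (6*y + 1) dx dy = 4.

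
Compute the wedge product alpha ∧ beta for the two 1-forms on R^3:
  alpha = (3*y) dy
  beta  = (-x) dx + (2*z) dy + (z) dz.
alpha ∧ beta = (3*x*y) dx ∧ dy + (3*y*z) dy ∧ dz

Distribute the wedge, using dx_i ∧ dx_j = -dx_j ∧ dx_i and dx_i ∧ dx_i = 0. For each pair (i, j) with i < j, the coefficient of dx_i ∧ dx_j in alpha ∧ beta is (alpha_i * beta_j - alpha_j * beta_i). Collecting: alpha ∧ beta = (3*x*y) dx ∧ dy + (3*y*z) dy ∧ dz.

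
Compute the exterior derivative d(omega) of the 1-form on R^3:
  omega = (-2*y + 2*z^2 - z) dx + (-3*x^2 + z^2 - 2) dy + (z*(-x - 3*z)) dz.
d(omega) = (2 - 6*x) dx ∧ dy + (1 - 5*z) dx ∧ dz + (-2*z) dy ∧ dz

For a 1-form omega = sum_i f_i dx_i, the exterior derivative is
  d(omega) = sum_{i < j} (∂f_j/∂x_i - ∂f_i/∂x_j) dx_i ∧ dx_j.
  coefficient of dx ∧ dy: ∂f_2/∂x - ∂f_1/∂y = ∂(-3*x^2 + z^2 - 2)/∂x - ∂(-2*y + 2*z^2 - z)/∂y = 2 - 6*x
  coefficient of dx ∧ dz: ∂f_3/∂x - ∂f_1/∂z = ∂(z*(-x - 3*z))/∂x - ∂(-2*y + 2*z^2 - z)/∂z = 1 - 5*z
  coefficient of dy ∧ dz: ∂f_3/∂y - ∂f_2/∂z = ∂(z*(-x - 3*z))/∂y - ∂(-3*x^2 + z^2 - 2)/∂z = -2*z
Assembling: d(omega) = (2 - 6*x) dx ∧ dy + (1 - 5*z) dx ∧ dz + (-2*z) dy ∧ dz.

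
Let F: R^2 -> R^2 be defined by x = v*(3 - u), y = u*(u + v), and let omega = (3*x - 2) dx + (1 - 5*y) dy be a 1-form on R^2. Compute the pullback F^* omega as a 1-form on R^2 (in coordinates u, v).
F^* omega = (-10*u^3 - 15*u^2*v - 2*u*v^2 + 2*u - 9*v^2 + 3*v) du + (-5*u^3 - 2*u^2*v - 18*u*v + 3*u + 27*v - 6) dv

Using F^*(f dg) = (f ∘ F) d(g ∘ F), substitute each coordinate x_i by F_i(u, v) in f_i, and replace dx_i by d F_i = (∂F_i/∂u) du + (∂F_i/∂v) dv.
  For the x component: f_1(F) = -3*u*v + 9*v - 2; d F_1 = (-v) du + (3 - u) dv
  For the y component: f_2(F) = -5*u^2 - 5*u*v + 1; d F_2 = (2*u + v) du + (u) dv
Combining and collecting du, dv coefficients:
  coeff of du: -10*u^3 - 15*u^2*v - 2*u*v^2 + 2*u - 9*v^2 + 3*v
  coeff of dv: -5*u^3 - 2*u^2*v - 18*u*v + 3*u + 27*v - 6
F^* omega = (-10*u^3 - 15*u^2*v - 2*u*v^2 + 2*u - 9*v^2 + 3*v) du + (-5*u^3 - 2*u^2*v - 18*u*v + 3*u + 27*v - 6) dv.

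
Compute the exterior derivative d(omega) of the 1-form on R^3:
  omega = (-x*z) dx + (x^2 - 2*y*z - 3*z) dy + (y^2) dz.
d(omega) = (2*x) dx ∧ dy + (x) dx ∧ dz + (4*y + 3) dy ∧ dz

For a 1-form omega = sum_i f_i dx_i, the exterior derivative is
  d(omega) = sum_{i < j} (∂f_j/∂x_i - ∂f_i/∂x_j) dx_i ∧ dx_j.
  coefficient of dx ∧ dy: ∂f_2/∂x - ∂f_1/∂y = ∂(x^2 - 2*y*z - 3*z)/∂x - ∂(-x*z)/∂y = 2*x
  coefficient of dx ∧ dz: ∂f_3/∂x - ∂f_1/∂z = ∂(y^2)/∂x - ∂(-x*z)/∂z = x
  coefficient of dy ∧ dz: ∂f_3/∂y - ∂f_2/∂z = ∂(y^2)/∂y - ∂(x^2 - 2*y*z - 3*z)/∂z = 4*y + 3
Assembling: d(omega) = (2*x) dx ∧ dy + (x) dx ∧ dz + (4*y + 3) dy ∧ dz.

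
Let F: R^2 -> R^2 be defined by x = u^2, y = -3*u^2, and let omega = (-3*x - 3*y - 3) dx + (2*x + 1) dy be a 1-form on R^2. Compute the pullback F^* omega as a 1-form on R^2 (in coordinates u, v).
F^* omega = (-12*u) du

Using F^*(f dg) = (f ∘ F) d(g ∘ F), substitute each coordinate x_i by F_i(u, v) in f_i, and replace dx_i by d F_i = (∂F_i/∂u) du + (∂F_i/∂v) dv.
  For the x component: f_1(F) = 6*u^2 - 3; d F_1 = (2*u) du + (0) dv
  For the y component: f_2(F) = 2*u^2 + 1; d F_2 = (-6*u) du + (0) dv
Combining and collecting du, dv coefficients:
  coeff of du: -12*u
  coeff of dv: 0
F^* omega = (-12*u) du.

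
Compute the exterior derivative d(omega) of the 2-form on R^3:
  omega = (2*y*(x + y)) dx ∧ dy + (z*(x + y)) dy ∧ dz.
d(omega) = (z) dx ∧ dy ∧ dz

For a 2-form omega = sum_{i<j} g_{ij} dx_i ∧ dx_j, the exterior derivative is
  d(omega) = sum_{i<j} d(g_{ij}) ∧ dx_i ∧ dx_j = sum_{i<j, k} (∂g_{ij}/∂x_k) dx_k ∧ dx_i ∧ dx_j.
Expand each term, using dx_k ∧ dx_i ∧ dx_j = sgn(permutation) dx_{(a)} ∧ dx_{(b)} ∧ dx_{(c)} with (a < b < c) sorted:
  d(z*(x + y)) includes (∂/∂x)(z*(x + y)) dx = (z) dx, which multiplied by dy ∧ dz gives (z) dx ∧ dy ∧ dz
Collecting like 3-forms: d(omega) = (z) dx ∧ dy ∧ dz.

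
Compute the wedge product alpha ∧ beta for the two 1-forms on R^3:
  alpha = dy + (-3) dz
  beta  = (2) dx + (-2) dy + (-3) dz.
alpha ∧ beta = (-2) dx ∧ dy + (-9) dy ∧ dz + (6) dx ∧ dz

Distribute the wedge, using dx_i ∧ dx_j = -dx_j ∧ dx_i and dx_i ∧ dx_i = 0. For each pair (i, j) with i < j, the coefficient of dx_i ∧ dx_j in alpha ∧ beta is (alpha_i * beta_j - alpha_j * beta_i). Collecting: alpha ∧ beta = (-2) dx ∧ dy + (-9) dy ∧ dz + (6) dx ∧ dz.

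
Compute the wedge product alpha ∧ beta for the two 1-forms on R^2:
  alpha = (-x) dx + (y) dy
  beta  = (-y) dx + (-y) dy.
alpha ∧ beta = (y*(x + y)) dx ∧ dy

Distribute the wedge, using dx_i ∧ dx_j = -dx_j ∧ dx_i and dx_i ∧ dx_i = 0. For each pair (i, j) with i < j, the coefficient of dx_i ∧ dx_j in alpha ∧ beta is (alpha_i * beta_j - alpha_j * beta_i). Collecting: alpha ∧ beta = (y*(x + y)) dx ∧ dy.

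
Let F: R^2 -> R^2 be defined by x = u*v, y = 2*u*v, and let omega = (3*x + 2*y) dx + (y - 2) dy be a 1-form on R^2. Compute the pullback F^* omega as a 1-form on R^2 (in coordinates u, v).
F^* omega = (v*(11*u*v - 4)) du + (u*(11*u*v - 4)) dv

Using F^*(f dg) = (f ∘ F) d(g ∘ F), substitute each coordinate x_i by F_i(u, v) in f_i, and replace dx_i by d F_i = (∂F_i/∂u) du + (∂F_i/∂v) dv.
  For the x component: f_1(F) = 7*u*v; d F_1 = (v) du + (u) dv
  For the y component: f_2(F) = 2*u*v - 2; d F_2 = (2*v) du + (2*u) dv
Combining and collecting du, dv coefficients:
  coeff of du: v*(11*u*v - 4)
  coeff of dv: u*(11*u*v - 4)
F^* omega = (v*(11*u*v - 4)) du + (u*(11*u*v - 4)) dv.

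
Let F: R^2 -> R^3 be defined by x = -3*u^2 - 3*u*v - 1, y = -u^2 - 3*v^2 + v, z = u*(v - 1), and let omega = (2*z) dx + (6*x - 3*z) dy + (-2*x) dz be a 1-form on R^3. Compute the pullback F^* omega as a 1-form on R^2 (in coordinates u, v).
F^* omega = (36*u^3 + 36*u^2*v + 12*u + 2*v - 2) du + (6*u^3 + 108*u^2*v - 12*u^2 + 126*u*v^2 - 39*u*v + 5*u + 36*v - 6) dv

Using F^*(f dg) = (f ∘ F) d(g ∘ F), substitute each coordinate x_i by F_i(u, v) in f_i, and replace dx_i by d F_i = (∂F_i/∂u) du + (∂F_i/∂v) dv.
  For the x component: f_1(F) = 2*u*(v - 1); d F_1 = (-6*u - 3*v) du + (-3*u) dv
  For the y component: f_2(F) = -18*u^2 - 21*u*v + 3*u - 6; d F_2 = (-2*u) du + (1 - 6*v) dv
  For the z component: f_3(F) = 6*u^2 + 6*u*v + 2; d F_3 = (v - 1) du + (u) dv
Combining and collecting du, dv coefficients:
  coeff of du: 36*u^3 + 36*u^2*v + 12*u + 2*v - 2
  coeff of dv: 6*u^3 + 108*u^2*v - 12*u^2 + 126*u*v^2 - 39*u*v + 5*u + 36*v - 6
F^* omega = (36*u^3 + 36*u^2*v + 12*u + 2*v - 2) du + (6*u^3 + 108*u^2*v - 12*u^2 + 126*u*v^2 - 39*u*v + 5*u + 36*v - 6) dv.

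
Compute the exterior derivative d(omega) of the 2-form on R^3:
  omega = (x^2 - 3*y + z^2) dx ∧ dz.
d(omega) = (3) dx ∧ dy ∧ dz

For a 2-form omega = sum_{i<j} g_{ij} dx_i ∧ dx_j, the exterior derivative is
  d(omega) = sum_{i<j} d(g_{ij}) ∧ dx_i ∧ dx_j = sum_{i<j, k} (∂g_{ij}/∂x_k) dx_k ∧ dx_i ∧ dx_j.
Expand each term, using dx_k ∧ dx_i ∧ dx_j = sgn(permutation) dx_{(a)} ∧ dx_{(b)} ∧ dx_{(c)} with (a < b < c) sorted:
  d(x^2 - 3*y + z^2) includes (∂/∂y)(x^2 - 3*y + z^2) dy = (-3) dy, which multiplied by dx ∧ dz gives (3) dx ∧ dy ∧ dz
Collecting like 3-forms: d(omega) = (3) dx ∧ dy ∧ dz.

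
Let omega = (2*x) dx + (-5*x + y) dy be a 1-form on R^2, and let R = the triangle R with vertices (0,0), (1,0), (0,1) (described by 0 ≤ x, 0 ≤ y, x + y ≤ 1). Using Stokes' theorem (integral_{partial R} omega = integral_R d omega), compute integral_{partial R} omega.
integral_(partial R) omega = -5/2

Stokes: integral_partial_R omega = integral_R d omega with d omega = (∂Q/∂x - ∂P/∂y) dx ∧ dy.
  ∂Q/∂x = -5
  ∂P/∂y = 0
  integrand = ∂Q/∂x - ∂P/∂y = -5.
Integrating over R: integral_0^1 integral_0^{1-x} (-5) dy dx = -5/2.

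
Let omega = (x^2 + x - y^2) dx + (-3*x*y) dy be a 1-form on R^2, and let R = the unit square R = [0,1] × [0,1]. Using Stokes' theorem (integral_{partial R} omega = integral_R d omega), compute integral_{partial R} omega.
integral_(partial R) omega = -1/2

Stokes: integral_partial_R omega = integral_R d omega with d omega = (∂Q/∂x - ∂P/∂y) dx ∧ dy.
  ∂Q/∂x = -3*y
  ∂P/∂y = -2*y
  integrand = ∂Q/∂x - ∂P/∂y = -y.
Integrating over R: integral_0^1 integral_0^1 (-y) dx dy = -1/2.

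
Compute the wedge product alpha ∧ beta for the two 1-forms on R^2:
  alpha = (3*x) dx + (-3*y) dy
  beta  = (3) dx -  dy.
alpha ∧ beta = (-3*x + 9*y) dx ∧ dy

Distribute the wedge, using dx_i ∧ dx_j = -dx_j ∧ dx_i and dx_i ∧ dx_i = 0. For each pair (i, j) with i < j, the coefficient of dx_i ∧ dx_j in alpha ∧ beta is (alpha_i * beta_j - alpha_j * beta_i). Collecting: alpha ∧ beta = (-3*x + 9*y) dx ∧ dy.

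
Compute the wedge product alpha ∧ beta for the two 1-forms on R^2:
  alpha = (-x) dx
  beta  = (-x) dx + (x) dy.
alpha ∧ beta = (-x^2) dx ∧ dy

Distribute the wedge, using dx_i ∧ dx_j = -dx_j ∧ dx_i and dx_i ∧ dx_i = 0. For each pair (i, j) with i < j, the coefficient of dx_i ∧ dx_j in alpha ∧ beta is (alpha_i * beta_j - alpha_j * beta_i). Collecting: alpha ∧ beta = (-x^2) dx ∧ dy.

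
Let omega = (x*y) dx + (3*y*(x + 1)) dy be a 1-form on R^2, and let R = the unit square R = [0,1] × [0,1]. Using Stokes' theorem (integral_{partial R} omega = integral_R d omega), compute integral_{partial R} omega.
integral_(partial R) omega = 1

Stokes: integral_partial_R omega = integral_R d omega with d omega = (∂Q/∂x - ∂P/∂y) dx ∧ dy.
  ∂Q/∂x = 3*y
  ∂P/∂y = x
  integrand = ∂Q/∂x - ∂P/∂y = -x + 3*y.
Integrating over R: integral_0^1 integral_0^1 (-x + 3*y) dx dy = 1.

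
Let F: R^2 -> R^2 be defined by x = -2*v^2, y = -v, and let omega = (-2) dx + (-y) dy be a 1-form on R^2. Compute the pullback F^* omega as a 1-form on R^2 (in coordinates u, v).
F^* omega = (7*v) dv

Using F^*(f dg) = (f ∘ F) d(g ∘ F), substitute each coordinate x_i by F_i(u, v) in f_i, and replace dx_i by d F_i = (∂F_i/∂u) du + (∂F_i/∂v) dv.
  For the x component: f_1(F) = -2; d F_1 = (0) du + (-4*v) dv
  For the y component: f_2(F) = v; d F_2 = (0) du + (-1) dv
Combining and collecting du, dv coefficients:
  coeff of du: 0
  coeff of dv: 7*v
F^* omega = (7*v) dv.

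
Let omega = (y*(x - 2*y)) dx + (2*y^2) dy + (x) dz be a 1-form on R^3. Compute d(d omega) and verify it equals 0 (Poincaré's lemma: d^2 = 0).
d(d omega) = 0

Step 1: d omega = sum_{i<j} (∂f_j/∂x_i - ∂f_i/∂x_j) dx_i ∧ dx_j:
  coeff of dx ∧ dy: -x + 4*y
  coeff of dx ∧ dz: 1
  coeff of dy ∧ dz: 0
Step 2: Apply d again to each 2-form coefficient. The only possible 3-form in R^3 is dx ∧ dy ∧ dz, with coefficient
  ∂(coeff of dy∧dz)/∂x - ∂(coeff of dx∧dz)/∂y + ∂(coeff of dx∧dy)/∂z
  = ∂/∂x (0) - ∂/∂y (1) + ∂/∂z (-x + 4*y).
Each of these terms simplifies to sums of mixed partials that cancel in pairs. The result is 0 (by equality of mixed partials for smooth functions — Schwarz / Clairaut).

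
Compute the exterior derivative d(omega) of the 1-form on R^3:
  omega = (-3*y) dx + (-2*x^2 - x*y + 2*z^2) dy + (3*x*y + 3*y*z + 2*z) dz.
d(omega) = (-4*x - y + 3) dx ∧ dy + (3*y) dx ∧ dz + (3*x - z) dy ∧ dz

For a 1-form omega = sum_i f_i dx_i, the exterior derivative is
  d(omega) = sum_{i < j} (∂f_j/∂x_i - ∂f_i/∂x_j) dx_i ∧ dx_j.
  coefficient of dx ∧ dy: ∂f_2/∂x - ∂f_1/∂y = ∂(-2*x^2 - x*y + 2*z^2)/∂x - ∂(-3*y)/∂y = -4*x - y + 3
  coefficient of dx ∧ dz: ∂f_3/∂x - ∂f_1/∂z = ∂(3*x*y + 3*y*z + 2*z)/∂x - ∂(-3*y)/∂z = 3*y
  coefficient of dy ∧ dz: ∂f_3/∂y - ∂f_2/∂z = ∂(3*x*y + 3*y*z + 2*z)/∂y - ∂(-2*x^2 - x*y + 2*z^2)/∂z = 3*x - z
Assembling: d(omega) = (-4*x - y + 3) dx ∧ dy + (3*y) dx ∧ dz + (3*x - z) dy ∧ dz.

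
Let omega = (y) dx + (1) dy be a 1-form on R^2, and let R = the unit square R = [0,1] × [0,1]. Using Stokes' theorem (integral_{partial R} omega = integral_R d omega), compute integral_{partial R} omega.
integral_(partial R) omega = -1

Stokes: integral_partial_R omega = integral_R d omega with d omega = (∂Q/∂x - ∂P/∂y) dx ∧ dy.
  ∂Q/∂x = 0
  ∂P/∂y = 1
  integrand = ∂Q/∂x - ∂P/∂y = -1.
Integrating over R: integral_0^1 integral_0^1 (-1) dx dy = -1.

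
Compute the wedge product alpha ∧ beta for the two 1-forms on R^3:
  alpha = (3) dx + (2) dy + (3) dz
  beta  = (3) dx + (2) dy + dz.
alpha ∧ beta = (-6) dx ∧ dz + (-4) dy ∧ dz

Distribute the wedge, using dx_i ∧ dx_j = -dx_j ∧ dx_i and dx_i ∧ dx_i = 0. For each pair (i, j) with i < j, the coefficient of dx_i ∧ dx_j in alpha ∧ beta is (alpha_i * beta_j - alpha_j * beta_i). Collecting: alpha ∧ beta = (-6) dx ∧ dz + (-4) dy ∧ dz.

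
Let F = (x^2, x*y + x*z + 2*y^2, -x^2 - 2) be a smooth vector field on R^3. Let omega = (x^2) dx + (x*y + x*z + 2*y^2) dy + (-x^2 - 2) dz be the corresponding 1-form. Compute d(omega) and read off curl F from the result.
d(omega) = (-x) dy ∧ dz + (2*x) dz ∧ dx + (y + z) dx ∧ dy; curl F = (-x, 2*x, y + z)

d omega = sum_{i<j} (∂f_j/∂x_i - ∂f_i/∂x_j) dx_i ∧ dx_j. Under the identification (dy ∧ dz, dz ∧ dx, dx ∧ dy) ↔ (e_x, e_y, e_z), the coefficients are exactly the components of curl F. Compute:
  ∂R/∂y - ∂Q/∂z = (0) - (x) = -x
  ∂P/∂z - ∂R/∂x = (0) - (-2*x) = 2*x
  ∂Q/∂x - ∂P/∂y = (y + z) - (0) = y + z.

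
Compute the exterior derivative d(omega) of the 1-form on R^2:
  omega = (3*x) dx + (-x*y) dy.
d(omega) = (-y) dx ∧ dy

For a 1-form omega = sum_i f_i dx_i, the exterior derivative is
  d(omega) = sum_{i < j} (∂f_j/∂x_i - ∂f_i/∂x_j) dx_i ∧ dx_j.
  coefficient of dx ∧ dy: ∂f_2/∂x - ∂f_1/∂y = ∂(-x*y)/∂x - ∂(3*x)/∂y = -y
Assembling: d(omega) = (-y) dx ∧ dy.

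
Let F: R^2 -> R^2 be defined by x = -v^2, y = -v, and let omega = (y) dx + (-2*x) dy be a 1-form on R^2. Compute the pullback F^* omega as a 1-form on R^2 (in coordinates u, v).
F^* omega = 0

Using F^*(f dg) = (f ∘ F) d(g ∘ F), substitute each coordinate x_i by F_i(u, v) in f_i, and replace dx_i by d F_i = (∂F_i/∂u) du + (∂F_i/∂v) dv.
  For the x component: f_1(F) = -v; d F_1 = (0) du + (-2*v) dv
  For the y component: f_2(F) = 2*v^2; d F_2 = (0) du + (-1) dv
Combining and collecting du, dv coefficients:
  coeff of du: 0
  coeff of dv: 0
F^* omega = 0.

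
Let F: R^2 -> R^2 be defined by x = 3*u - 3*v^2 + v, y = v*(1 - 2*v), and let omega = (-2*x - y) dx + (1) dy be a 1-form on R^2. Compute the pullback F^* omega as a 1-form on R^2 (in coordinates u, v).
F^* omega = (-18*u + 24*v^2 - 9*v) du + (36*u*v - 6*u - 48*v^3 + 26*v^2 - 7*v + 1) dv

Using F^*(f dg) = (f ∘ F) d(g ∘ F), substitute each coordinate x_i by F_i(u, v) in f_i, and replace dx_i by d F_i = (∂F_i/∂u) du + (∂F_i/∂v) dv.
  For the x component: f_1(F) = -6*u + 8*v^2 - 3*v; d F_1 = (3) du + (1 - 6*v) dv
  For the y component: f_2(F) = 1; d F_2 = (0) du + (1 - 4*v) dv
Combining and collecting du, dv coefficients:
  coeff of du: -18*u + 24*v^2 - 9*v
  coeff of dv: 36*u*v - 6*u - 48*v^3 + 26*v^2 - 7*v + 1
F^* omega = (-18*u + 24*v^2 - 9*v) du + (36*u*v - 6*u - 48*v^3 + 26*v^2 - 7*v + 1) dv.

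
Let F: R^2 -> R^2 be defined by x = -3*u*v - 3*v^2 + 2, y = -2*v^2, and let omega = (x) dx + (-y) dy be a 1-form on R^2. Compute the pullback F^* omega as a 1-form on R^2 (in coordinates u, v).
F^* omega = (3*v*(3*u*v + 3*v^2 - 2)) du + (9*u^2*v + 27*u*v^2 - 6*u + 10*v^3 - 12*v) dv

Using F^*(f dg) = (f ∘ F) d(g ∘ F), substitute each coordinate x_i by F_i(u, v) in f_i, and replace dx_i by d F_i = (∂F_i/∂u) du + (∂F_i/∂v) dv.
  For the x component: f_1(F) = -3*u*v - 3*v^2 + 2; d F_1 = (-3*v) du + (-3*u - 6*v) dv
  For the y component: f_2(F) = 2*v^2; d F_2 = (0) du + (-4*v) dv
Combining and collecting du, dv coefficients:
  coeff of du: 3*v*(3*u*v + 3*v^2 - 2)
  coeff of dv: 9*u^2*v + 27*u*v^2 - 6*u + 10*v^3 - 12*v
F^* omega = (3*v*(3*u*v + 3*v^2 - 2)) du + (9*u^2*v + 27*u*v^2 - 6*u + 10*v^3 - 12*v) dv.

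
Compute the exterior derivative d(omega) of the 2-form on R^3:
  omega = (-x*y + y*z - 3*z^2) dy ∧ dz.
d(omega) = (-y) dx ∧ dy ∧ dz

For a 2-form omega = sum_{i<j} g_{ij} dx_i ∧ dx_j, the exterior derivative is
  d(omega) = sum_{i<j} d(g_{ij}) ∧ dx_i ∧ dx_j = sum_{i<j, k} (∂g_{ij}/∂x_k) dx_k ∧ dx_i ∧ dx_j.
Expand each term, using dx_k ∧ dx_i ∧ dx_j = sgn(permutation) dx_{(a)} ∧ dx_{(b)} ∧ dx_{(c)} with (a < b < c) sorted:
  d(-x*y + y*z - 3*z^2) includes (∂/∂x)(-x*y + y*z - 3*z^2) dx = (-y) dx, which multiplied by dy ∧ dz gives (-y) dx ∧ dy ∧ dz
Collecting like 3-forms: d(omega) = (-y) dx ∧ dy ∧ dz.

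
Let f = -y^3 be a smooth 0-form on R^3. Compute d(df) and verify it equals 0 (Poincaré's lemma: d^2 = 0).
d(df) = 0

Step 1: df = sum_i (∂f/∂x_i) dx_i = (0) dx + (-3*y^2) dy + (0) dz.
Step 2: Apply d again. Using the 1-form formula, the coefficient of dx ∧ dy in d(df) is ∂^2 f/∂x ∂y - ∂^2 f/∂y ∂x = (0) - (0) = 0 (equality of mixed partials for smooth f).
Similarly for dx ∧ dz and dy ∧ dz — all coefficients vanish. So d(df) = 0.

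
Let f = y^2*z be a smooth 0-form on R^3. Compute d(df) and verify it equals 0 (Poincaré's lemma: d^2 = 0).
d(df) = 0

Step 1: df = sum_i (∂f/∂x_i) dx_i = (0) dx + (2*y*z) dy + (y^2) dz.
Step 2: Apply d again. Using the 1-form formula, the coefficient of dx ∧ dy in d(df) is ∂^2 f/∂x ∂y - ∂^2 f/∂y ∂x = (0) - (0) = 0 (equality of mixed partials for smooth f).
Similarly for dx ∧ dz and dy ∧ dz — all coefficients vanish. So d(df) = 0.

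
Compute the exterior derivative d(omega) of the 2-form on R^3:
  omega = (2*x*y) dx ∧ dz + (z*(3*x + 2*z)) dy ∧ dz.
d(omega) = (-2*x + 3*z) dx ∧ dy ∧ dz

For a 2-form omega = sum_{i<j} g_{ij} dx_i ∧ dx_j, the exterior derivative is
  d(omega) = sum_{i<j} d(g_{ij}) ∧ dx_i ∧ dx_j = sum_{i<j, k} (∂g_{ij}/∂x_k) dx_k ∧ dx_i ∧ dx_j.
Expand each term, using dx_k ∧ dx_i ∧ dx_j = sgn(permutation) dx_{(a)} ∧ dx_{(b)} ∧ dx_{(c)} with (a < b < c) sorted:
  d(2*x*y) includes (∂/∂y)(2*x*y) dy = (2*x) dy, which multiplied by dx ∧ dz gives (-2*x) dx ∧ dy ∧ dz
  d(z*(3*x + 2*z)) includes (∂/∂x)(z*(3*x + 2*z)) dx = (3*z) dx, which multiplied by dy ∧ dz gives (3*z) dx ∧ dy ∧ dz
Collecting like 3-forms: d(omega) = (-2*x + 3*z) dx ∧ dy ∧ dz.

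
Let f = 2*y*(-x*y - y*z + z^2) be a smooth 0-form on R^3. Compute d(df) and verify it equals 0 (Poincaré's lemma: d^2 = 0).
d(df) = 0

Step 1: df = sum_i (∂f/∂x_i) dx_i = (-2*y^2) dx + (-4*x*y - 4*y*z + 2*z^2) dy + (2*y*(-y + 2*z)) dz.
Step 2: Apply d again. Using the 1-form formula, the coefficient of dx ∧ dy in d(df) is ∂^2 f/∂x ∂y - ∂^2 f/∂y ∂x = (-4*y) - (-4*y) = 0 (equality of mixed partials for smooth f).
Similarly for dx ∧ dz and dy ∧ dz — all coefficients vanish. So d(df) = 0.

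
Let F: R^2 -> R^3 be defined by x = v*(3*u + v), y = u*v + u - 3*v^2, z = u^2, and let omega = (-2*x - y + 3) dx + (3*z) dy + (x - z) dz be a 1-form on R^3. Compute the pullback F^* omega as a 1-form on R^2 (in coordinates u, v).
F^* omega = (-2*u^3 + 9*u^2*v + 3*u^2 - 19*u*v^2 - 3*u*v + 3*v^3 + 9*v) du + (3*u^3 - 39*u^2*v - 3*u^2 - 11*u*v^2 - 2*u*v + 9*u + 2*v^3 + 6*v) dv

Using F^*(f dg) = (f ∘ F) d(g ∘ F), substitute each coordinate x_i by F_i(u, v) in f_i, and replace dx_i by d F_i = (∂F_i/∂u) du + (∂F_i/∂v) dv.
  For the x component: f_1(F) = -7*u*v - u + v^2 + 3; d F_1 = (3*v) du + (3*u + 2*v) dv
  For the y component: f_2(F) = 3*u^2; d F_2 = (v + 1) du + (u - 6*v) dv
  For the z component: f_3(F) = -u^2 + 3*u*v + v^2; d F_3 = (2*u) du + (0) dv
Combining and collecting du, dv coefficients:
  coeff of du: -2*u^3 + 9*u^2*v + 3*u^2 - 19*u*v^2 - 3*u*v + 3*v^3 + 9*v
  coeff of dv: 3*u^3 - 39*u^2*v - 3*u^2 - 11*u*v^2 - 2*u*v + 9*u + 2*v^3 + 6*v
F^* omega = (-2*u^3 + 9*u^2*v + 3*u^2 - 19*u*v^2 - 3*u*v + 3*v^3 + 9*v) du + (3*u^3 - 39*u^2*v - 3*u^2 - 11*u*v^2 - 2*u*v + 9*u + 2*v^3 + 6*v) dv.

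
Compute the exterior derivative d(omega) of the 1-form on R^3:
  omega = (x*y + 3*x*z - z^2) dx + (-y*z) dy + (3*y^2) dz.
d(omega) = (-x) dx ∧ dy + (-3*x + 2*z) dx ∧ dz + (7*y) dy ∧ dz

For a 1-form omega = sum_i f_i dx_i, the exterior derivative is
  d(omega) = sum_{i < j} (∂f_j/∂x_i - ∂f_i/∂x_j) dx_i ∧ dx_j.
  coefficient of dx ∧ dy: ∂f_2/∂x - ∂f_1/∂y = ∂(-y*z)/∂x - ∂(x*y + 3*x*z - z^2)/∂y = -x
  coefficient of dx ∧ dz: ∂f_3/∂x - ∂f_1/∂z = ∂(3*y^2)/∂x - ∂(x*y + 3*x*z - z^2)/∂z = -3*x + 2*z
  coefficient of dy ∧ dz: ∂f_3/∂y - ∂f_2/∂z = ∂(3*y^2)/∂y - ∂(-y*z)/∂z = 7*y
Assembling: d(omega) = (-x) dx ∧ dy + (-3*x + 2*z) dx ∧ dz + (7*y) dy ∧ dz.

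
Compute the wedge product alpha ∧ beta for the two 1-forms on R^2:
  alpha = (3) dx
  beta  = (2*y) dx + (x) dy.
alpha ∧ beta = (3*x) dx ∧ dy

Distribute the wedge, using dx_i ∧ dx_j = -dx_j ∧ dx_i and dx_i ∧ dx_i = 0. For each pair (i, j) with i < j, the coefficient of dx_i ∧ dx_j in alpha ∧ beta is (alpha_i * beta_j - alpha_j * beta_i). Collecting: alpha ∧ beta = (3*x) dx ∧ dy.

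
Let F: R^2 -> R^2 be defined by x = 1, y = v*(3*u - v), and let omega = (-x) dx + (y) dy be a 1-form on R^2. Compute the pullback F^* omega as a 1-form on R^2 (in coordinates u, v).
F^* omega = (3*v^2*(3*u - v)) du + (v*(9*u^2 - 9*u*v + 2*v^2)) dv

Using F^*(f dg) = (f ∘ F) d(g ∘ F), substitute each coordinate x_i by F_i(u, v) in f_i, and replace dx_i by d F_i = (∂F_i/∂u) du + (∂F_i/∂v) dv.
  For the x component: f_1(F) = -1; d F_1 = (0) du + (0) dv
  For the y component: f_2(F) = v*(3*u - v); d F_2 = (3*v) du + (3*u - 2*v) dv
Combining and collecting du, dv coefficients:
  coeff of du: 3*v^2*(3*u - v)
  coeff of dv: v*(9*u^2 - 9*u*v + 2*v^2)
F^* omega = (3*v^2*(3*u - v)) du + (v*(9*u^2 - 9*u*v + 2*v^2)) dv.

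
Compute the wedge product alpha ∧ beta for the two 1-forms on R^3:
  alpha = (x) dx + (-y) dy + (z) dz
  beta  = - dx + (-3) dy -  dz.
alpha ∧ beta = (-3*x - y) dx ∧ dy + (-x + z) dx ∧ dz + (y + 3*z) dy ∧ dz

Distribute the wedge, using dx_i ∧ dx_j = -dx_j ∧ dx_i and dx_i ∧ dx_i = 0. For each pair (i, j) with i < j, the coefficient of dx_i ∧ dx_j in alpha ∧ beta is (alpha_i * beta_j - alpha_j * beta_i). Collecting: alpha ∧ beta = (-3*x - y) dx ∧ dy + (-x + z) dx ∧ dz + (y + 3*z) dy ∧ dz.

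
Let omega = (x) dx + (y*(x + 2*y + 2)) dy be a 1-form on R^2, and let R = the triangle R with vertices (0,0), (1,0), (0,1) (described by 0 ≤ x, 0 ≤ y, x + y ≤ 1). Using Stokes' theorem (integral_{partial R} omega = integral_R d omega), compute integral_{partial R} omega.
integral_(partial R) omega = 1/6

Stokes: integral_partial_R omega = integral_R d omega with d omega = (∂Q/∂x - ∂P/∂y) dx ∧ dy.
  ∂Q/∂x = y
  ∂P/∂y = 0
  integrand = ∂Q/∂x - ∂P/∂y = y.
Integrating over R: integral_0^1 integral_0^{1-x} (y) dy dx = 1/6.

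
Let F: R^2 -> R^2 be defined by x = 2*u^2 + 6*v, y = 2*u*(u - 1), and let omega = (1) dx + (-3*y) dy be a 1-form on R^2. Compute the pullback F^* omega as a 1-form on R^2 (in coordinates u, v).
F^* omega = (4*u*(-6*u^2 + 9*u - 2)) du + (6) dv

Using F^*(f dg) = (f ∘ F) d(g ∘ F), substitute each coordinate x_i by F_i(u, v) in f_i, and replace dx_i by d F_i = (∂F_i/∂u) du + (∂F_i/∂v) dv.
  For the x component: f_1(F) = 1; d F_1 = (4*u) du + (6) dv
  For the y component: f_2(F) = 6*u*(1 - u); d F_2 = (4*u - 2) du + (0) dv
Combining and collecting du, dv coefficients:
  coeff of du: 4*u*(-6*u^2 + 9*u - 2)
  coeff of dv: 6
F^* omega = (4*u*(-6*u^2 + 9*u - 2)) du + (6) dv.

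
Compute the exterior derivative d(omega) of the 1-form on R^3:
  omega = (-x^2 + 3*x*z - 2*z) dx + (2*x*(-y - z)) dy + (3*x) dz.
d(omega) = (-2*y - 2*z) dx ∧ dy + (5 - 3*x) dx ∧ dz + (2*x) dy ∧ dz

For a 1-form omega = sum_i f_i dx_i, the exterior derivative is
  d(omega) = sum_{i < j} (∂f_j/∂x_i - ∂f_i/∂x_j) dx_i ∧ dx_j.
  coefficient of dx ∧ dy: ∂f_2/∂x - ∂f_1/∂y = ∂(2*x*(-y - z))/∂x - ∂(-x^2 + 3*x*z - 2*z)/∂y = -2*y - 2*z
  coefficient of dx ∧ dz: ∂f_3/∂x - ∂f_1/∂z = ∂(3*x)/∂x - ∂(-x^2 + 3*x*z - 2*z)/∂z = 5 - 3*x
  coefficient of dy ∧ dz: ∂f_3/∂y - ∂f_2/∂z = ∂(3*x)/∂y - ∂(2*x*(-y - z))/∂z = 2*x
Assembling: d(omega) = (-2*y - 2*z) dx ∧ dy + (5 - 3*x) dx ∧ dz + (2*x) dy ∧ dz.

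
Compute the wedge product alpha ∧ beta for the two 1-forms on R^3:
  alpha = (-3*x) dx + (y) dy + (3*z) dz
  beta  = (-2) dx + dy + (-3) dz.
alpha ∧ beta = (-3*x + 2*y) dx ∧ dy + (9*x + 6*z) dx ∧ dz + (-3*y - 3*z) dy ∧ dz

Distribute the wedge, using dx_i ∧ dx_j = -dx_j ∧ dx_i and dx_i ∧ dx_i = 0. For each pair (i, j) with i < j, the coefficient of dx_i ∧ dx_j in alpha ∧ beta is (alpha_i * beta_j - alpha_j * beta_i). Collecting: alpha ∧ beta = (-3*x + 2*y) dx ∧ dy + (9*x + 6*z) dx ∧ dz + (-3*y - 3*z) dy ∧ dz.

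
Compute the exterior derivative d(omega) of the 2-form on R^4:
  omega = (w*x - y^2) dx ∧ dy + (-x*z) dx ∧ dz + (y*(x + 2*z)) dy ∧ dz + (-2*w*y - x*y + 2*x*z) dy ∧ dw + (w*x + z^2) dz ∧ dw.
d(omega) = (x - y + 2*z) dx ∧ dy ∧ dw + (y) dx ∧ dy ∧ dz + (-2*x) dy ∧ dz ∧ dw + (w) dx ∧ dz ∧ dw

For a 2-form omega = sum_{i<j} g_{ij} dx_i ∧ dx_j, the exterior derivative is
  d(omega) = sum_{i<j} d(g_{ij}) ∧ dx_i ∧ dx_j = sum_{i<j, k} (∂g_{ij}/∂x_k) dx_k ∧ dx_i ∧ dx_j.
Expand each term, using dx_k ∧ dx_i ∧ dx_j = sgn(permutation) dx_{(a)} ∧ dx_{(b)} ∧ dx_{(c)} with (a < b < c) sorted:
  d(w*x - y^2) includes (∂/∂w)(w*x - y^2) dw = (x) dw, which multiplied by dx ∧ dy gives (x) dx ∧ dy ∧ dw
  d(y*(x + 2*z)) includes (∂/∂x)(y*(x + 2*z)) dx = (y) dx, which multiplied by dy ∧ dz gives (y) dx ∧ dy ∧ dz
  d(-2*w*y - x*y + 2*x*z) includes (∂/∂x)(-2*w*y - x*y + 2*x*z) dx = (-y + 2*z) dx, which multiplied by dy ∧ dw gives (-y + 2*z) dx ∧ dy ∧ dw
  d(-2*w*y - x*y + 2*x*z) includes (∂/∂z)(-2*w*y - x*y + 2*x*z) dz = (2*x) dz, which multiplied by dy ∧ dw gives (-2*x) dy ∧ dz ∧ dw
  d(w*x + z^2) includes (∂/∂x)(w*x + z^2) dx = (w) dx, which multiplied by dz ∧ dw gives (w) dx ∧ dz ∧ dw
Collecting like 3-forms: d(omega) = (x - y + 2*z) dx ∧ dy ∧ dw + (y) dx ∧ dy ∧ dz + (-2*x) dy ∧ dz ∧ dw + (w) dx ∧ dz ∧ dw.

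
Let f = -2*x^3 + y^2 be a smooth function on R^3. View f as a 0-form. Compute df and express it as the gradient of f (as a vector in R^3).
df = (-6*x^2) dx + (2*y) dy + (0) dz; grad f = (-6*x^2, 2*y, 0)

For a 0-form f, d f = (∂f/∂x) dx + (∂f/∂y) dy + (∂f/∂z) dz. The components of the vector representation are exactly the entries of grad f in Cartesian coordinates:
  ∂f/∂x = -6*x^2
  ∂f/∂y = 2*y
  ∂f/∂z = 0.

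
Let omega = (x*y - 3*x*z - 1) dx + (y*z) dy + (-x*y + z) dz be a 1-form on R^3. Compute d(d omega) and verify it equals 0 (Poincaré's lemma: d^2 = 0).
d(d omega) = 0

Step 1: d omega = sum_{i<j} (∂f_j/∂x_i - ∂f_i/∂x_j) dx_i ∧ dx_j:
  coeff of dx ∧ dy: -x
  coeff of dx ∧ dz: 3*x - y
  coeff of dy ∧ dz: -x - y
Step 2: Apply d again to each 2-form coefficient. The only possible 3-form in R^3 is dx ∧ dy ∧ dz, with coefficient
  ∂(coeff of dy∧dz)/∂x - ∂(coeff of dx∧dz)/∂y + ∂(coeff of dx∧dy)/∂z
  = ∂/∂x (-x - y) - ∂/∂y (3*x - y) + ∂/∂z (-x).
Each of these terms simplifies to sums of mixed partials that cancel in pairs. The result is 0 (by equality of mixed partials for smooth functions — Schwarz / Clairaut).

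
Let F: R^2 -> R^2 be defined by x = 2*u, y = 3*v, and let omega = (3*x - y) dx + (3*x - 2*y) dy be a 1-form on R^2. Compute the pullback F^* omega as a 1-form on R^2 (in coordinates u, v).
F^* omega = (12*u - 6*v) du + (18*u - 18*v) dv

Using F^*(f dg) = (f ∘ F) d(g ∘ F), substitute each coordinate x_i by F_i(u, v) in f_i, and replace dx_i by d F_i = (∂F_i/∂u) du + (∂F_i/∂v) dv.
  For the x component: f_1(F) = 6*u - 3*v; d F_1 = (2) du + (0) dv
  For the y component: f_2(F) = 6*u - 6*v; d F_2 = (0) du + (3) dv
Combining and collecting du, dv coefficients:
  coeff of du: 12*u - 6*v
  coeff of dv: 18*u - 18*v
F^* omega = (12*u - 6*v) du + (18*u - 18*v) dv.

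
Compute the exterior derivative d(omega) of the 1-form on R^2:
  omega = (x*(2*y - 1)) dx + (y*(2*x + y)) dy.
d(omega) = (-2*x + 2*y) dx ∧ dy

For a 1-form omega = sum_i f_i dx_i, the exterior derivative is
  d(omega) = sum_{i < j} (∂f_j/∂x_i - ∂f_i/∂x_j) dx_i ∧ dx_j.
  coefficient of dx ∧ dy: ∂f_2/∂x - ∂f_1/∂y = ∂(y*(2*x + y))/∂x - ∂(x*(2*y - 1))/∂y = -2*x + 2*y
Assembling: d(omega) = (-2*x + 2*y) dx ∧ dy.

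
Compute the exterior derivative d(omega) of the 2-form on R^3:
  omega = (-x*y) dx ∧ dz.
d(omega) = (x) dx ∧ dy ∧ dz

For a 2-form omega = sum_{i<j} g_{ij} dx_i ∧ dx_j, the exterior derivative is
  d(omega) = sum_{i<j} d(g_{ij}) ∧ dx_i ∧ dx_j = sum_{i<j, k} (∂g_{ij}/∂x_k) dx_k ∧ dx_i ∧ dx_j.
Expand each term, using dx_k ∧ dx_i ∧ dx_j = sgn(permutation) dx_{(a)} ∧ dx_{(b)} ∧ dx_{(c)} with (a < b < c) sorted:
  d(-x*y) includes (∂/∂y)(-x*y) dy = (-x) dy, which multiplied by dx ∧ dz gives (x) dx ∧ dy ∧ dz
Collecting like 3-forms: d(omega) = (x) dx ∧ dy ∧ dz.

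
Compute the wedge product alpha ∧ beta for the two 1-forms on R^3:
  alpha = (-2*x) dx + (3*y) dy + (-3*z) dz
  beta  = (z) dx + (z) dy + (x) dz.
alpha ∧ beta = (-z*(2*x + 3*y)) dx ∧ dy + (-2*x^2 + 3*z^2) dx ∧ dz + (3*x*y + 3*z^2) dy ∧ dz

Distribute the wedge, using dx_i ∧ dx_j = -dx_j ∧ dx_i and dx_i ∧ dx_i = 0. For each pair (i, j) with i < j, the coefficient of dx_i ∧ dx_j in alpha ∧ beta is (alpha_i * beta_j - alpha_j * beta_i). Collecting: alpha ∧ beta = (-z*(2*x + 3*y)) dx ∧ dy + (-2*x^2 + 3*z^2) dx ∧ dz + (3*x*y + 3*z^2) dy ∧ dz.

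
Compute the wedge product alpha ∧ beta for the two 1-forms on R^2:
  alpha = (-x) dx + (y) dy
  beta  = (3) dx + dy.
alpha ∧ beta = (-x - 3*y) dx ∧ dy

Distribute the wedge, using dx_i ∧ dx_j = -dx_j ∧ dx_i and dx_i ∧ dx_i = 0. For each pair (i, j) with i < j, the coefficient of dx_i ∧ dx_j in alpha ∧ beta is (alpha_i * beta_j - alpha_j * beta_i). Collecting: alpha ∧ beta = (-x - 3*y) dx ∧ dy.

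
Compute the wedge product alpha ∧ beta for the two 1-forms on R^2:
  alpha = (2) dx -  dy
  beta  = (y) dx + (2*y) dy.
alpha ∧ beta = (5*y) dx ∧ dy

Distribute the wedge, using dx_i ∧ dx_j = -dx_j ∧ dx_i and dx_i ∧ dx_i = 0. For each pair (i, j) with i < j, the coefficient of dx_i ∧ dx_j in alpha ∧ beta is (alpha_i * beta_j - alpha_j * beta_i). Collecting: alpha ∧ beta = (5*y) dx ∧ dy.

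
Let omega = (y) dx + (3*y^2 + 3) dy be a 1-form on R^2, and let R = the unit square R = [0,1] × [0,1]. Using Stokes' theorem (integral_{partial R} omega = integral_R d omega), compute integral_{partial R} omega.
integral_(partial R) omega = -1

Stokes: integral_partial_R omega = integral_R d omega with d omega = (∂Q/∂x - ∂P/∂y) dx ∧ dy.
  ∂Q/∂x = 0
  ∂P/∂y = 1
  integrand = ∂Q/∂x - ∂P/∂y = -1.
Integrating over R: integral_0^1 integral_0^1 (-1) dx dy = -1.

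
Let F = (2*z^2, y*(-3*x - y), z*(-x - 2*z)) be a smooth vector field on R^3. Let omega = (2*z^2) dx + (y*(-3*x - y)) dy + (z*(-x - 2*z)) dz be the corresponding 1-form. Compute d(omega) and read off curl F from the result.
d(omega) = (0) dy ∧ dz + (5*z) dz ∧ dx + (-3*y) dx ∧ dy; curl F = (0, 5*z, -3*y)

d omega = sum_{i<j} (∂f_j/∂x_i - ∂f_i/∂x_j) dx_i ∧ dx_j. Under the identification (dy ∧ dz, dz ∧ dx, dx ∧ dy) ↔ (e_x, e_y, e_z), the coefficients are exactly the components of curl F. Compute:
  ∂R/∂y - ∂Q/∂z = (0) - (0) = 0
  ∂P/∂z - ∂R/∂x = (4*z) - (-z) = 5*z
  ∂Q/∂x - ∂P/∂y = (-3*y) - (0) = -3*y.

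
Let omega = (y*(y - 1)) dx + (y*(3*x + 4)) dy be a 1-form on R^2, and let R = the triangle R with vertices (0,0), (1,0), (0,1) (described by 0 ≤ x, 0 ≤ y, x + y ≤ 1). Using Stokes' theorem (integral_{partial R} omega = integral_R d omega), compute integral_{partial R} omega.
integral_(partial R) omega = 2/3

Stokes: integral_partial_R omega = integral_R d omega with d omega = (∂Q/∂x - ∂P/∂y) dx ∧ dy.
  ∂Q/∂x = 3*y
  ∂P/∂y = 2*y - 1
  integrand = ∂Q/∂x - ∂P/∂y = y + 1.
Integrating over R: integral_0^1 integral_0^{1-x} (y + 1) dy dx = 2/3.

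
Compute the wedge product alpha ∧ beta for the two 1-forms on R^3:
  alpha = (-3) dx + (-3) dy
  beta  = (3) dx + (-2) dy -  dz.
alpha ∧ beta = (15) dx ∧ dy + (3) dx ∧ dz + (3) dy ∧ dz

Distribute the wedge, using dx_i ∧ dx_j = -dx_j ∧ dx_i and dx_i ∧ dx_i = 0. For each pair (i, j) with i < j, the coefficient of dx_i ∧ dx_j in alpha ∧ beta is (alpha_i * beta_j - alpha_j * beta_i). Collecting: alpha ∧ beta = (15) dx ∧ dy + (3) dx ∧ dz + (3) dy ∧ dz.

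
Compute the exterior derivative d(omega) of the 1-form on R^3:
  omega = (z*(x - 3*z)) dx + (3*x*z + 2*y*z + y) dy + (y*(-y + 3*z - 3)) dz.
d(omega) = (3*z) dx ∧ dy + (-x + 6*z) dx ∧ dz + (-3*x - 4*y + 3*z - 3) dy ∧ dz

For a 1-form omega = sum_i f_i dx_i, the exterior derivative is
  d(omega) = sum_{i < j} (∂f_j/∂x_i - ∂f_i/∂x_j) dx_i ∧ dx_j.
  coefficient of dx ∧ dy: ∂f_2/∂x - ∂f_1/∂y = ∂(3*x*z + 2*y*z + y)/∂x - ∂(z*(x - 3*z))/∂y = 3*z
  coefficient of dx ∧ dz: ∂f_3/∂x - ∂f_1/∂z = ∂(y*(-y + 3*z - 3))/∂x - ∂(z*(x - 3*z))/∂z = -x + 6*z
  coefficient of dy ∧ dz: ∂f_3/∂y - ∂f_2/∂z = ∂(y*(-y + 3*z - 3))/∂y - ∂(3*x*z + 2*y*z + y)/∂z = -3*x - 4*y + 3*z - 3
Assembling: d(omega) = (3*z) dx ∧ dy + (-x + 6*z) dx ∧ dz + (-3*x - 4*y + 3*z - 3) dy ∧ dz.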